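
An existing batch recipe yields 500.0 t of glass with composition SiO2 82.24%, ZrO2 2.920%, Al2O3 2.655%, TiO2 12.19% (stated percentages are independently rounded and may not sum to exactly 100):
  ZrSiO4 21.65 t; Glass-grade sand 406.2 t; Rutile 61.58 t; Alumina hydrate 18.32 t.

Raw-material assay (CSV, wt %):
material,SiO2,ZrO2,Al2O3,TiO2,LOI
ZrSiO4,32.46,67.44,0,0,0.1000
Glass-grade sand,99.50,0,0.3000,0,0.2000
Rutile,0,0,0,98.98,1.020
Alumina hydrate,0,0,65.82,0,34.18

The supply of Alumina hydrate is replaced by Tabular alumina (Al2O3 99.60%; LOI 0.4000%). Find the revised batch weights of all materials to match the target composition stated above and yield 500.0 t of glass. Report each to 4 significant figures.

Full float precision is kept at each step; working values are displayed rounded off to 4 significant figures between the steps; each reported result sees exactly one rounding. Derived quantities (the totals, four oxide percentages, the yield, LOI, glass mass) are carried starting from the weights for 500.0 t of glass in full float precision, exactly as printed in problem or answer.
The oxide mass targets at 500.0 t glass:
  SiO2: 82.24% × 500.0 = 411.2 t
  ZrO2: 2.920% × 500.0 = 14.60 t
  Al2O3: 2.655% × 500.0 = 13.28 t
  TiO2: 12.19% × 500.0 = 60.95 t
Oxide-by-oxide audit on the weights just shown, for the quoted basis mass (each sum matches its target mass modulo rounding of the values):
  SiO2: 21.65·0.3246 + 406.2·0.9950 = 411.2 t (target 411.2 t)
  ZrO2: 21.65·0.6744 = 14.60 t (target 14.60 t)
  Al2O3: 406.2·0.003000 + 12.10·0.9960 = 13.27 t (target 13.28 t)
  TiO2: 61.58·0.9898 = 60.95 t (target 60.95 t)
Auditing the glass mass value: Σ batch − LOI loss = 500.0 t (the targets, summed, come to 500.0 t; the stated basis being 500.0 t — deltas are rounding alone).
Adding the batch up: Σ batch = 501.5 t; ignition loss, Σ(batch × LOI) = 1.511 t; yield = glass ÷ total batch = 99.70%.

Revised batch per 500.0 t glass:
  ZrSiO4: 21.65 t
  Glass-grade sand: 406.2 t
  Rutile: 61.58 t
  Tabular alumina: 12.10 t
Total batch = 501.5 t; LOI loss = 1.511 t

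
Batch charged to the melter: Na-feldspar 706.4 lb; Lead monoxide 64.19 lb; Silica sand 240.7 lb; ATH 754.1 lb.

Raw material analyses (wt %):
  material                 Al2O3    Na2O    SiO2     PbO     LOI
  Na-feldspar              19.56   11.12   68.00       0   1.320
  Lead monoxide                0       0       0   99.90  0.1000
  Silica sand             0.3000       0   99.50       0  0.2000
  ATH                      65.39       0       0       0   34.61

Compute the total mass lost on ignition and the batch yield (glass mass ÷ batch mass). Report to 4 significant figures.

LOI loss = 270.9 lb; glass = 1495 lb; yield = 84.66%

The working math carries exact precision at every stage. Mid-chain values are displayed rounded to 4 significant figures in the printout; every reported result is rounded a single time; the derived quantities are rebuilt from the weighed amounts at 1495 lb of glass at full float precision (ignition loss, four oxide percentages, the totals, yield, glass mass), as written in problem or answer.
Per-material ignition loss:
  Na-feldspar: 706.4 × 0.01320 = 9.324 lb
  Lead monoxide: 64.19 × 0.001000 = 0.06419 lb
  Silica sand: 240.7 × 0.002000 = 0.4814 lb
  ATH: 754.1 × 0.3461 = 261.0 lb
Total LOI = 270.9 lb
Glass = batch − LOI = 1765 − 270.9 = 1495 lb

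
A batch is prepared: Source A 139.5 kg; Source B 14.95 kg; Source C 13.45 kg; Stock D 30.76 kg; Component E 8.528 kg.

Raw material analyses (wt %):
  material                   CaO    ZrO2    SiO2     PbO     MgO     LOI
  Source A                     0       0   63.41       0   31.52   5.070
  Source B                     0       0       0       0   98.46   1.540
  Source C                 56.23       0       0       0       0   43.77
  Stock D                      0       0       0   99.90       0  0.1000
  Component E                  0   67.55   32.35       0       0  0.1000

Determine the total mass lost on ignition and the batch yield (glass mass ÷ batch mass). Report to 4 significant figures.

LOI loss = 13.23 kg; glass = 194.0 kg; yield = 93.61%

Mid-chain values are displayed rounded to four significant digits in the working. Every computation runs at exact precision at each step — every reported figure is rounded once only; the derived quantities are computed from the batch weights at 194.0 kg of glass in full precision (ignition loss, the yield, the totals, glass mass, five oxide percentages), exactly as printed in question or answer.
Each material's LOI contribution:
  Source A: 139.5 × 0.05070 = 7.073 kg
  Source B: 14.95 × 0.01540 = 0.2302 kg
  Source C: 13.45 × 0.4377 = 5.887 kg
  Stock D: 30.76 × 0.001000 = 0.03076 kg
  Component E: 8.528 × 0.001000 = 0.008528 kg
Total LOI = 13.23 kg
Glass = batch − LOI = 207.2 − 13.23 = 194.0 kg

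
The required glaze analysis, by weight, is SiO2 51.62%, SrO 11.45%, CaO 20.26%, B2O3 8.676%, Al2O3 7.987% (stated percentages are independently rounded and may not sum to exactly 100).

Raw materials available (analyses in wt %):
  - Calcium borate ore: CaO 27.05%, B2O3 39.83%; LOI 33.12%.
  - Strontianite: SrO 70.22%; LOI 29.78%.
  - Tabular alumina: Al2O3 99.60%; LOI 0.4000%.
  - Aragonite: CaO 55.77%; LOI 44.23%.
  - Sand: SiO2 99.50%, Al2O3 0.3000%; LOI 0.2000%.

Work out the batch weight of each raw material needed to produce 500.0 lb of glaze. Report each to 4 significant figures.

Batch per 500.0 lb glaze:
  Calcium borate ore: 108.9 lb
  Strontianite: 81.53 lb
  Tabular alumina: 39.31 lb
  Aragonite: 128.8 lb
  Sand: 259.4 lb
Total batch = 617.9 lb; LOI loss = 118.0 lb; yield = 80.91%

In-progress results are shown, with 4-significant-figure rounding, alongside each step — all arithmetic runs at full float precision all the way through — every reported number is rounded just once; all derived quantities, including the totals, the five compositions, the yield, ignition loss, glass mass, are re-derived using the weight values for 500.0 lb of glass in full float precision, precisely as stated by either problem or answer.
Target masses of each oxide per 500.0 lb glaze:
  SiO2: 51.62% × 500.0 = 258.1 lb
  SrO: 11.45% × 500.0 = 57.25 lb
  CaO: 20.26% × 500.0 = 101.3 lb
  B2O3: 8.676% × 500.0 = 43.38 lb
  Al2O3: 7.987% × 500.0 = 39.94 lb
Oxide-by-oxide audit applying the batch weights above, against the basis in use (sum by sum, the targets are met given rounding of the digits):
  SiO2: 259.4·0.9950 = 258.1 lb (target 258.1 lb)
  SrO: 81.53·0.7022 = 57.25 lb (target 57.25 lb)
  CaO: 108.9·0.2705 + 128.8·0.5577 = 101.3 lb (target 101.3 lb)
  B2O3: 108.9·0.3983 = 43.37 lb (target 43.38 lb)
  Al2O3: 39.31·0.9960 + 259.4·0.003000 = 39.93 lb (target 39.94 lb)
The glass-mass cross-check: total batch − LOI = 499.9 lb (per-oxide target masses sum to 500.0 lb; basis as stated: 500.0 lb — differing by rounding only).
Adding the batch up: Σ batch = 617.9 lb; the LOI term Σ batch·LOI equals 118.0 lb; the yield ratio, glass ÷ batch: 80.91%.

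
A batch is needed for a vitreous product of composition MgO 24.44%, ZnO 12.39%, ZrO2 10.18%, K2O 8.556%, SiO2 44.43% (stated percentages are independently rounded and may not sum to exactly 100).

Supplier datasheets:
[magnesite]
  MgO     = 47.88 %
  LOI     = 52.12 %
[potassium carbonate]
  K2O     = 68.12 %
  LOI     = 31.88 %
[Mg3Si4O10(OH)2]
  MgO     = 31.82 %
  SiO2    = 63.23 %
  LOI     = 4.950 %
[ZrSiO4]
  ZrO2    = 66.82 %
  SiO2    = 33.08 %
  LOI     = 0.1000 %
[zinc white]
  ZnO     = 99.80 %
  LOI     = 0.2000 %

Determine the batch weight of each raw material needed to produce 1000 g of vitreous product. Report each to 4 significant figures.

All arithmetic keeps exact precision throughout. Intermediates are printed (rounded to four significant digits) in the working. Each reported figure is rounded exactly once — derived quantities are carried in full float precision (yield, totals, glass mass, LOI, five oxide percentages) from the weighed amounts for 1000 g of glass as written in either problem or answer.
Per-oxide target masses for 1000 g vitreous product:
  MgO: 24.44% × 1000 = 244.4 g
  ZnO: 12.39% × 1000 = 123.9 g
  ZrO2: 10.18% × 1000 = 101.8 g
  K2O: 8.556% × 1000 = 85.56 g
  SiO2: 44.43% × 1000 = 444.3 g
A balance pass over the oxides, applying the batch weights above, per the basis as stated (target by target, the sums agree up to rounding of the answer):
  MgO: 96.43·0.4788 + 623.0·0.3182 = 244.4 g (target 244.4 g)
  ZnO: 124.1·0.9980 = 123.9 g (target 123.9 g)
  ZrO2: 152.3·0.6682 = 101.8 g (target 101.8 g)
  K2O: 125.6·0.6812 = 85.56 g (target 85.56 g)
  SiO2: 623.0·0.6323 + 152.3·0.3308 = 444.3 g (target 444.3 g)
Glass-mass bookkeeping: batch total minus LOI = 999.9 g (the targets, summed, come to 1000 g; versus the stated basis of 1000 g — a pure rounding effect).
Adding the batch up: Σ batch = 1121 g; ignition loss, Σ(batch × LOI) = 121.5 g; yield: glass divided by total = 89.16%.

Batch per 1000 g vitreous product:
  magnesite: 96.43 g
  potassium carbonate: 125.6 g
  Mg3Si4O10(OH)2: 623.0 g
  ZrSiO4: 152.3 g
  zinc white: 124.1 g
Total batch = 1121 g; LOI loss = 121.5 g; yield = 89.16%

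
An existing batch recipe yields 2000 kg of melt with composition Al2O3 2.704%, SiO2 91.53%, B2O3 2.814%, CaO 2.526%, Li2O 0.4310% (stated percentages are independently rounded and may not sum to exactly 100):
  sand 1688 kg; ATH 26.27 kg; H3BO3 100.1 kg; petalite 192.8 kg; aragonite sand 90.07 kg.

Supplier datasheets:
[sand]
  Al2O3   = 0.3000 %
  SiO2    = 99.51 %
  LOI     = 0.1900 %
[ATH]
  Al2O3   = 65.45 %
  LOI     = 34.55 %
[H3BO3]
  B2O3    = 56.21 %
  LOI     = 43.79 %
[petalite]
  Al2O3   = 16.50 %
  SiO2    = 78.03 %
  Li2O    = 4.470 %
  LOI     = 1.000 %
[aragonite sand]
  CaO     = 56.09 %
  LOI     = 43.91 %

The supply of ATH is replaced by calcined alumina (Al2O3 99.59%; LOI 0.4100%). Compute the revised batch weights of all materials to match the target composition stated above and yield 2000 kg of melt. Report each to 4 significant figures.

Revised batch per 2000 kg melt:
  sand: 1688 kg
  calcined alumina: 17.27 kg
  H3BO3: 100.1 kg
  petalite: 192.8 kg
  aragonite sand: 90.07 kg
Total batch = 2088 kg; LOI loss = 88.59 kg

Working values are rounded to 4 significant figures wherever printed. Full precision is held in all steps; exactly one rounding lands on every reported figure. All derived quantities are re-derived from the weighed amounts at 2000 kg of glass at exact precision (the totals, ignition loss, yield, net glass mass, the five compositions), as set out in problem or answer.
Target oxide masses per 2000 kg melt:
  Al2O3: 2.704% × 2000 = 54.08 kg
  SiO2: 91.53% × 2000 = 1831 kg
  B2O3: 2.814% × 2000 = 56.28 kg
  CaO: 2.526% × 2000 = 50.52 kg
  Li2O: 0.4310% × 2000 = 8.620 kg
Mass-balance tally per oxide working from each reported weight, against the basis in use (target by target, the sums agree within answer rounding):
  Al2O3: 1688·0.003000 + 17.27·0.9959 + 192.8·0.1650 = 54.08 kg (target 54.08 kg)
  SiO2: 1688·0.9951 + 192.8·0.7803 = 1830 kg (target 1831 kg)
  B2O3: 100.1·0.5621 = 56.27 kg (target 56.28 kg)
  CaO: 90.07·0.5609 = 50.52 kg (target 50.52 kg)
  Li2O: 192.8·0.04470 = 8.618 kg (target 8.620 kg)
Auditing the glass mass value: total charge less LOI = 2000 kg (oxide target masses add up to 2000 kg; versus the stated basis of 2000 kg — deltas are rounding alone).
Summing the batch: Σ batch = 2088 kg; LOI removed, Σ of batch·LOI: 88.59 kg; yield: glass divided by total = 95.76%.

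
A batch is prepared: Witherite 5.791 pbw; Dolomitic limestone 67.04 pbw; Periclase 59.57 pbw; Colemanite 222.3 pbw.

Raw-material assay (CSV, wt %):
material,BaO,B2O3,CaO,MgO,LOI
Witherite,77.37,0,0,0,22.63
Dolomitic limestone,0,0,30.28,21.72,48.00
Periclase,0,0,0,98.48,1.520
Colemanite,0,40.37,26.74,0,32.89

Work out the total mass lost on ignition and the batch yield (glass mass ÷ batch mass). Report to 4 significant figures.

The working math holds full float precision from start to finish. Values along the way are displayed rounded to 4 significant digits in the printout — every reported figure undergoes a single rounding — the derived quantities, including ignition loss, four oxide percentages, glass mass, the yield, the totals, are recomputed from the batch weights at 247.2 pbw of glass at full float precision exactly as shown in the problem or answer text.
Ignition loss by material:
  Witherite: 5.791 × 0.2263 = 1.311 pbw
  Dolomitic limestone: 67.04 × 0.4800 = 32.18 pbw
  Periclase: 59.57 × 0.01520 = 0.9055 pbw
  Colemanite: 222.3 × 0.3289 = 73.11 pbw
Total LOI = 107.5 pbw
Glass = batch − LOI = 354.7 − 107.5 = 247.2 pbw

LOI loss = 107.5 pbw; glass = 247.2 pbw; yield = 69.69%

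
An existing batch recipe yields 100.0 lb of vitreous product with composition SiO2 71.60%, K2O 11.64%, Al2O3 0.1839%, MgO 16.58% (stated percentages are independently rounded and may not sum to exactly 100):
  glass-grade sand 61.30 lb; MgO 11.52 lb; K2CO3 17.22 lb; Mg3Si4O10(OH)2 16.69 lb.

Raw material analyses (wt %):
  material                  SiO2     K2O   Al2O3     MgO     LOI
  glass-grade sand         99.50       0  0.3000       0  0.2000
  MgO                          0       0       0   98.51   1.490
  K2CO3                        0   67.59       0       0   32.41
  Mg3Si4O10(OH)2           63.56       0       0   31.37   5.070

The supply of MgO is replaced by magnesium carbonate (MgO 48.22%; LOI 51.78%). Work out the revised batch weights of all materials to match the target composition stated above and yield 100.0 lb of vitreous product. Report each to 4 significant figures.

The intermediate values are shown rounded to 4 significant digits on the page — all arithmetic maintains full float precision from first step to last; a single rounding produces each reported value; derived quantities (the four compositions, totals, the yield, LOI, glass mass) are carried in full float precision starting from the weights per 100.0 lb of glass as set out in the problem or the answer.
Per-oxide target masses for 100.0 lb vitreous product:
  SiO2: 71.60% × 100.0 = 71.60 lb
  K2O: 11.64% × 100.0 = 11.64 lb
  Al2O3: 0.1839% × 100.0 = 0.1839 lb
  MgO: 16.58% × 100.0 = 16.58 lb
Sums-versus-targets review from the weights as reported, relative to the basis at hand (every target is met by its sum once rounding is allowed for):
  SiO2: 61.30·0.9950 + 16.69·0.6356 = 71.60 lb (target 71.60 lb)
  K2O: 17.22·0.6759 = 11.64 lb (target 11.64 lb)
  Al2O3: 61.30·0.003000 = 0.1839 lb (target 0.1839 lb)
  MgO: 23.53·0.4822 + 16.69·0.3137 = 16.58 lb (target 16.58 lb)
Auditing the glass mass value: whole batch net of LOI = 100.0 lb (oxide target masses add up to 100.0 lb; stated basis 100.0 lb — differing by rounding only).
Batch total: Σ batch = 118.7 lb; LOI removed, Σ of batch·LOI: 18.73 lb; glass ÷ batch gives a yield of 84.22%.

Revised batch per 100.0 lb vitreous product:
  glass-grade sand: 61.30 lb
  magnesium carbonate: 23.53 lb
  K2CO3: 17.22 lb
  Mg3Si4O10(OH)2: 16.69 lb
Total batch = 118.7 lb; LOI loss = 18.73 lb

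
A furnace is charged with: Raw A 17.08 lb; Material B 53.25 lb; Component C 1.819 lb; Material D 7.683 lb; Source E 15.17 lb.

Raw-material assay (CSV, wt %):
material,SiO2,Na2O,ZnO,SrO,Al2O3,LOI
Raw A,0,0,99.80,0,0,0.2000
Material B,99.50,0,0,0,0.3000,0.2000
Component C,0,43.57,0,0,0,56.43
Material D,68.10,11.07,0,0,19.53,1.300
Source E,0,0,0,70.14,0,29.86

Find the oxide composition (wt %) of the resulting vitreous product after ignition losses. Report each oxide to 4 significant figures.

Glass mass = 89.21 lb (batch 95.00 − LOI 5.797).
Composition: SiO2 65.26%, Na2O 1.842%, ZnO 19.11%, SrO 11.93%, Al2O3 1.861%

The intermediate values appear rounded to four significant digits as written — the working math holds exact precision in all steps; a single rounding completes each reported value. Derived quantities are computed in full precision (the five compositions, ignition loss, totals, net glass mass, the yield) using the weight values for 89.21 lb of glass, exactly as printed in question or answer.
Mass of each oxide from the mix:
  SiO2: 53.25·0.9950 + 7.683·0.6810 = 58.22 lb
  Na2O: 1.819·0.4357 + 7.683·0.1107 = 1.643 lb
  ZnO: 17.08·0.9980 = 17.05 lb
  SrO: 15.17·0.7014 = 10.64 lb
  Al2O3: 53.25·0.003000 + 7.683·0.1953 = 1.660 lb
LOI: 17.08·0.002000 + 53.25·0.002000 + 1.819·0.5643 + 7.683·0.01300 + 15.17·0.2986 = 5.797 lb
Resulting glass, batch − LOI: 95.00 − 5.797 = 89.21 lb (consistent with Σ oxide mass)
wt % = 100 × oxide mass / glass mass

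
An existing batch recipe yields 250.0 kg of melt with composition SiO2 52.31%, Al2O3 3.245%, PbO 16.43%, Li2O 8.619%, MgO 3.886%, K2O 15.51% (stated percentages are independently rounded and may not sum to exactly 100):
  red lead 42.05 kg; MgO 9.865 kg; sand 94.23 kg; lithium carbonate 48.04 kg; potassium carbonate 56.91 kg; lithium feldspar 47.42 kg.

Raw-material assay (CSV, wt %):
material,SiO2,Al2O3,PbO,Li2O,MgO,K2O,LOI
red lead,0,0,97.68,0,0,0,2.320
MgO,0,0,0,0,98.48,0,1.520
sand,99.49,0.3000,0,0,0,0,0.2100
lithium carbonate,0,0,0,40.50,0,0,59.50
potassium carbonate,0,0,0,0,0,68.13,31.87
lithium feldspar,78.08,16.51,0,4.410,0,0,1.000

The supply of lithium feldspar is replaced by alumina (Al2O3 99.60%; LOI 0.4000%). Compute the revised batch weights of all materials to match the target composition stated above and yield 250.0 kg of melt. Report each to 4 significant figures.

Revised batch per 250.0 kg melt:
  red lead: 42.05 kg
  MgO: 9.865 kg
  sand: 131.4 kg
  lithium carbonate: 53.20 kg
  potassium carbonate: 56.91 kg
  alumina: 7.749 kg
Total batch = 301.2 kg; LOI loss = 51.22 kg

Working values are printed rounded to four significant figures alongside each step. The whole derivation holds full float precision from start to finish — a single rounding produces every reported number. All derived quantities, including yield, six oxide percentages, ignition loss, totals, glass mass, are carried using the weight values per 250.0 kg of glass in full float precision as written in either problem or answer.
Oxide mass targets, per 250.0 kg melt:
  SiO2: 52.31% × 250.0 = 130.8 kg
  Al2O3: 3.245% × 250.0 = 8.113 kg
  PbO: 16.43% × 250.0 = 41.08 kg
  Li2O: 8.619% × 250.0 = 21.55 kg
  MgO: 3.886% × 250.0 = 9.715 kg
  K2O: 15.51% × 250.0 = 38.78 kg
Sums-versus-targets review given the weights on record, under the basis named above (every target is met by its sum up to rounding of the answer):
  SiO2: 131.4·0.9949 = 130.7 kg (target 130.8 kg)
  Al2O3: 131.4·0.003000 + 7.749·0.9960 = 8.112 kg (target 8.113 kg)
  PbO: 42.05·0.9768 = 41.07 kg (target 41.08 kg)
  Li2O: 53.20·0.4050 = 21.55 kg (target 21.55 kg)
  MgO: 9.865·0.9848 = 9.715 kg (target 9.715 kg)
  K2O: 56.91·0.6813 = 38.77 kg (target 38.78 kg)
Glass mass check: total charge less LOI = 250.0 kg (summing oxide targets gives 250.0 kg; the stated basis being 250.0 kg — a pure rounding effect).
Summing the batch: Σ batch = 301.2 kg; the LOI term Σ batch·LOI equals 51.22 kg; as yield: glass ÷ batch → 82.99%.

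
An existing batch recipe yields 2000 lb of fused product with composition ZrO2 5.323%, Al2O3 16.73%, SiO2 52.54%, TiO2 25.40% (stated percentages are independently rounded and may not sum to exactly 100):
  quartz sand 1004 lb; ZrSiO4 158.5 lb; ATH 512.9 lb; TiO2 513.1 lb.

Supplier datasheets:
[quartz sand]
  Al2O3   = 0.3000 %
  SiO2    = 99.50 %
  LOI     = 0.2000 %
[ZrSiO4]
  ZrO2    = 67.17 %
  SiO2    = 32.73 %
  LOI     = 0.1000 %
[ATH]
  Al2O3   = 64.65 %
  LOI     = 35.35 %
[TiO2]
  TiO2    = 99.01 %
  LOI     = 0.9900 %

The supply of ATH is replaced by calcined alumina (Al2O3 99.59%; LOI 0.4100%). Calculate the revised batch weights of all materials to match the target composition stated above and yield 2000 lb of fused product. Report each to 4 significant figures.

Each numeric step holds exact precision at every stage — intermediates are displayed, rounded to 4 significant figures, as written — each reported number is rounded just once. Derived quantities are rebuilt at full precision (glass mass, LOI, totals, the four compositions, the yield) starting from the weights at 2000 lb of glass, as quoted within problem or answer.
The oxide mass targets at 2000 lb fused product:
  ZrO2: 5.323% × 2000 = 106.5 lb
  Al2O3: 16.73% × 2000 = 334.6 lb
  SiO2: 52.54% × 2000 = 1051 lb
  TiO2: 25.40% × 2000 = 508.0 lb
Balance tally, oxide-wise, applying the batch weights above, for the quoted basis mass (target by target, the sums agree exact up to rounding of places):
  ZrO2: 158.5·0.6717 = 106.5 lb (target 106.5 lb)
  Al2O3: 1004·0.003000 + 333.0·0.9959 = 334.6 lb (target 334.6 lb)
  SiO2: 1004·0.9950 + 158.5·0.3273 = 1051 lb (target 1051 lb)
  TiO2: 513.1·0.9901 = 508.0 lb (target 508.0 lb)
Consistency of the glass mass: net batch after ignition = 2000 lb (targets for the oxides total 2000 lb; stated basis 2000 lb — gaps are rounding artifacts).
Summing the batch: Σ batch = 2009 lb; the LOI term Σ batch·LOI equals 8.611 lb; as yield: glass ÷ batch → 99.57%.

Revised batch per 2000 lb fused product:
  quartz sand: 1004 lb
  ZrSiO4: 158.5 lb
  calcined alumina: 333.0 lb
  TiO2: 513.1 lb
Total batch = 2009 lb; LOI loss = 8.611 lb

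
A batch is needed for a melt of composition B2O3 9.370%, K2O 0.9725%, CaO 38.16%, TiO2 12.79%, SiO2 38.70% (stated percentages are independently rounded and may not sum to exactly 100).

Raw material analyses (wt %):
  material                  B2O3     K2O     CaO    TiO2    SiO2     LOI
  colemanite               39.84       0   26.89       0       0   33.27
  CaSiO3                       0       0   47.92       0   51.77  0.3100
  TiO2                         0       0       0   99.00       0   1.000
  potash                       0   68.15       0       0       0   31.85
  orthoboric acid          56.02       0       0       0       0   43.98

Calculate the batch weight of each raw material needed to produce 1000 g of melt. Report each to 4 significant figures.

The intermediate values appear with 4-significant-digit rounding as written; all internal work carries exact precision from first step to last; every reported figure carries a single rounding; all derived quantities (LOI, the yield, glass mass, five oxide percentages, the totals) are carried at exact precision from the weighed amounts for 1000 g of glass as set out in the problem or the answer.
Per-oxide target masses for 1000 g melt:
  B2O3: 9.370% × 1000 = 93.70 g
  K2O: 0.9725% × 1000 = 9.725 g
  CaO: 38.16% × 1000 = 381.6 g
  TiO2: 12.79% × 1000 = 127.9 g
  SiO2: 38.70% × 1000 = 387.0 g
Oxide-by-oxide audit using the reported weights, for the quoted basis mass (sums match the target masses up to rounding of the answer):
  B2O3: 86.95·0.3984 + 105.4·0.5602 = 93.69 g (target 93.70 g)
  K2O: 14.27·0.6815 = 9.725 g (target 9.725 g)
  CaO: 86.95·0.2689 + 747.5·0.4792 = 381.6 g (target 381.6 g)
  TiO2: 129.2·0.9900 = 127.9 g (target 127.9 g)
  SiO2: 747.5·0.5177 = 387.0 g (target 387.0 g)
Glass-mass closure: batch Σ − ignition loss = 999.9 g (the targets, summed, come to 999.9 g; versus the stated basis of 1000 g — gaps are rounding artifacts).
Summing the batch: Σ batch = 1083 g; LOI loss = Σ batch·LOI = 83.44 g; yield: glass divided by total = 92.30%.

Batch per 1000 g melt:
  colemanite: 86.95 g
  CaSiO3: 747.5 g
  TiO2: 129.2 g
  potash: 14.27 g
  orthoboric acid: 105.4 g
Total batch = 1083 g; LOI loss = 83.44 g; yield = 92.30%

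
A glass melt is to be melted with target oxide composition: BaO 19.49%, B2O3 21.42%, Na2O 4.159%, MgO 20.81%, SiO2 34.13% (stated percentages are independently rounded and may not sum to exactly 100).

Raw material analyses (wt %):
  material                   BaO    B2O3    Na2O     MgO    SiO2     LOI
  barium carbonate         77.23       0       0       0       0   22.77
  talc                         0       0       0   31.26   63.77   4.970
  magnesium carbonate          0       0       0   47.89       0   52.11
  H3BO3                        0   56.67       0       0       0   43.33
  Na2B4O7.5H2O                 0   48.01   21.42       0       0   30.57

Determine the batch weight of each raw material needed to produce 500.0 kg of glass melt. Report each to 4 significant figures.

All internal work holds exact precision throughout — in-progress results appear (rounded to four significant figures) between the steps. Each reported result carries a single rounding; the derived quantities (ignition loss, five oxide percentages, glass mass, the totals, the yield) are rebuilt in full precision from the weighed amounts at 500.0 kg of glass, precisely as stated by problem or answer.
Oxide mass targets, per 500.0 kg glass melt:
  BaO: 19.49% × 500.0 = 97.45 kg
  B2O3: 21.42% × 500.0 = 107.1 kg
  Na2O: 4.159% × 500.0 = 20.80 kg
  MgO: 20.81% × 500.0 = 104.0 kg
  SiO2: 34.13% × 500.0 = 170.6 kg
A balance pass over the oxides, per the reported batch figures, relative to the basis at hand (delivered sums recover each target up to rounding of the answer):
  BaO: 126.2·0.7723 = 97.46 kg (target 97.45 kg)
  B2O3: 106.7·0.5667 + 97.08·0.4801 = 107.1 kg (target 107.1 kg)
  Na2O: 97.08·0.2142 = 20.79 kg (target 20.80 kg)
  MgO: 267.6·0.3126 + 42.59·0.4789 = 104.0 kg (target 104.0 kg)
  SiO2: 267.6·0.6377 = 170.6 kg (target 170.6 kg)
Glass-mass bookkeeping: total batch − LOI = 500.0 kg (targets for the oxides total 500.0 kg; stated basis 500.0 kg — rounding explains the deltas).
Summing the batch: Σ batch = 640.2 kg; ignition loss, Σ(batch × LOI) = 140.1 kg; the yield ratio, glass ÷ batch: 78.11%.

Batch per 500.0 kg glass melt:
  barium carbonate: 126.2 kg
  talc: 267.6 kg
  magnesium carbonate: 42.59 kg
  H3BO3: 106.7 kg
  Na2B4O7.5H2O: 97.08 kg
Total batch = 640.2 kg; LOI loss = 140.1 kg; yield = 78.11%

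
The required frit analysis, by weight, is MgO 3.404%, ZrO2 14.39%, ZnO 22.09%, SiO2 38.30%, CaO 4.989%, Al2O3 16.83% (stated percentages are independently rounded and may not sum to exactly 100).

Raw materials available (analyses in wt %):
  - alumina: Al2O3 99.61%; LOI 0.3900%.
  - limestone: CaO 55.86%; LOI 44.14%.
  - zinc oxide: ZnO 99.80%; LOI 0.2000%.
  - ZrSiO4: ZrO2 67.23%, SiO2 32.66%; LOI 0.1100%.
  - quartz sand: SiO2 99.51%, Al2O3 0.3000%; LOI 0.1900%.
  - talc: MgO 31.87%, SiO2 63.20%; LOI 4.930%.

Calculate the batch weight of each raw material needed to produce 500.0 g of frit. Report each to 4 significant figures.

In-progress results are displayed, rounded to four significant figures, in the printout — full precision is carried all the way through. Each reported result is rounded just once. All derived quantities, which include the six compositions, totals, the yield, net glass mass, LOI, are computed in full precision, as they appear in either problem or answer, from the batch weights on 500.0 g of glass.
Per-oxide target masses for 500.0 g frit:
  MgO: 3.404% × 500.0 = 17.02 g
  ZrO2: 14.39% × 500.0 = 71.95 g
  ZnO: 22.09% × 500.0 = 110.4 g
  SiO2: 38.30% × 500.0 = 191.5 g
  CaO: 4.989% × 500.0 = 24.94 g
  Al2O3: 16.83% × 500.0 = 84.15 g
Per-oxide balance check using the reported weights, on the stated basis (summed amounts equal target values exact up to rounding of places):
  MgO: 53.40·0.3187 = 17.02 g (target 17.02 g)
  ZrO2: 107.0·0.6723 = 71.94 g (target 71.95 g)
  ZnO: 110.7·0.9980 = 110.5 g (target 110.4 g)
  SiO2: 107.0·0.3266 + 123.4·0.9951 + 53.40·0.6320 = 191.5 g (target 191.5 g)
  CaO: 44.66·0.5586 = 24.95 g (target 24.94 g)
  Al2O3: 84.11·0.9961 + 123.4·0.003000 = 84.15 g (target 84.15 g)
Glass-mass bookkeeping: the batch minus its LOI: 500.0 g (summing oxide targets gives 500.0 g; against the stated basis, 500.0 g — deltas are rounding alone).
Summing the batch: Σ batch = 523.3 g; ignition loss, Σ(batch × LOI) = 23.25 g; as yield: glass ÷ batch → 95.56%.

Batch per 500.0 g frit:
  alumina: 84.11 g
  limestone: 44.66 g
  zinc oxide: 110.7 g
  ZrSiO4: 107.0 g
  quartz sand: 123.4 g
  talc: 53.40 g
Total batch = 523.3 g; LOI loss = 23.25 g; yield = 95.56%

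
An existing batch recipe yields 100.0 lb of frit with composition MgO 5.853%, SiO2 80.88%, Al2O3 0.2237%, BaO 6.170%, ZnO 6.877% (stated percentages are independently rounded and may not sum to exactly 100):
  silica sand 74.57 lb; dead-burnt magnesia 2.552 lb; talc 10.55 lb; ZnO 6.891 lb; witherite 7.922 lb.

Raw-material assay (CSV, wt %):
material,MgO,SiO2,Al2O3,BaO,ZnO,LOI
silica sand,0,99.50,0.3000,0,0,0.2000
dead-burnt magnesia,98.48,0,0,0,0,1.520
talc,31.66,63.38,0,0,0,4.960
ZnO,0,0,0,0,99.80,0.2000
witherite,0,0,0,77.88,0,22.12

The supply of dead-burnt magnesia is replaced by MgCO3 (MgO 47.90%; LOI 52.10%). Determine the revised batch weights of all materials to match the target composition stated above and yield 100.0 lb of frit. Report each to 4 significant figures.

Revised batch per 100.0 lb frit:
  silica sand: 74.57 lb
  MgCO3: 5.247 lb
  talc: 10.55 lb
  ZnO: 6.891 lb
  witherite: 7.922 lb
Total batch = 105.2 lb; LOI loss = 5.172 lb

Working values are shown, with 4-significant-figure rounding, across the worked steps. All internal work carries exact precision at every stage. Exactly one rounding is applied to every reported result — all derived quantities are carried from the batch weights per 100.0 lb of glass in full precision (the yield, net glass mass, totals, the five compositions, ignition loss) precisely as stated by either problem or answer.
Target masses of each oxide per 100.0 lb frit:
  MgO: 5.853% × 100.0 = 5.853 lb
  SiO2: 80.88% × 100.0 = 80.88 lb
  Al2O3: 0.2237% × 100.0 = 0.2237 lb
  BaO: 6.170% × 100.0 = 6.170 lb
  ZnO: 6.877% × 100.0 = 6.877 lb
A balance pass over the oxides, on the weights just shown, on the stated basis (every target is met by its sum once rounding is allowed for):
  MgO: 5.247·0.4790 + 10.55·0.3166 = 5.853 lb (target 5.853 lb)
  SiO2: 74.57·0.9950 + 10.55·0.6338 = 80.88 lb (target 80.88 lb)
  Al2O3: 74.57·0.003000 = 0.2237 lb (target 0.2237 lb)
  BaO: 7.922·0.7788 = 6.170 lb (target 6.170 lb)
  ZnO: 6.891·0.9980 = 6.877 lb (target 6.877 lb)
Glass mass check: total batch − LOI = 100.0 lb (the Σ of target masses is 100.0 lb; the stated basis being 100.0 lb — deltas are rounding alone).
Whole-batch sum: Σ batch = 105.2 lb; the LOI term Σ batch·LOI equals 5.172 lb; yield, glass over the total, = 95.08%.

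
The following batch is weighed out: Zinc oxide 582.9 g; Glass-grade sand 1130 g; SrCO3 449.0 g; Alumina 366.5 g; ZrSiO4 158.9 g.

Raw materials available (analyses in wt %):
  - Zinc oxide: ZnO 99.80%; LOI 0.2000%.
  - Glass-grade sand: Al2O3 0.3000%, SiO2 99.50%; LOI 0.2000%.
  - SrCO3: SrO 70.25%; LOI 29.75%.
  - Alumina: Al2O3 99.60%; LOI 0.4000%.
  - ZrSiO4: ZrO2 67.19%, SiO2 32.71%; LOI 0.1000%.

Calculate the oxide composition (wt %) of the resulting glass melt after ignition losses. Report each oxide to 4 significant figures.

The whole derivation runs at full float precision in every operation. Working values appear, rounded to 4 significant digits, within the worked lines — every reported figure takes exactly one rounding. The derived quantities are carried starting from the weights per 2549 g of glass in full precision (five oxide percentages, totals, yield, glass mass, ignition loss) precisely as stated by the problem or answer text.
Oxide masses out of the charge:
  Al2O3: 1130·0.003000 + 366.5·0.9960 = 368.4 g
  SrO: 449.0·0.7025 = 315.4 g
  ZrO2: 158.9·0.6719 = 106.8 g
  ZnO: 582.9·0.9980 = 581.7 g
  SiO2: 1130·0.9950 + 158.9·0.3271 = 1176 g
LOI: 582.9·0.002000 + 1130·0.002000 + 449.0·0.2975 + 366.5·0.004000 + 158.9·0.001000 = 138.6 g
The glass mass, total less LOI, = 2687 − 138.6 = 2549 g (= Σ oxide masses)
percent by weight: oxide/glass ×100

Glass mass = 2549 g (batch 2687 − LOI 138.6).
Composition: Al2O3 14.46%, SrO 12.38%, ZrO2 4.189%, ZnO 22.82%, SiO2 46.15%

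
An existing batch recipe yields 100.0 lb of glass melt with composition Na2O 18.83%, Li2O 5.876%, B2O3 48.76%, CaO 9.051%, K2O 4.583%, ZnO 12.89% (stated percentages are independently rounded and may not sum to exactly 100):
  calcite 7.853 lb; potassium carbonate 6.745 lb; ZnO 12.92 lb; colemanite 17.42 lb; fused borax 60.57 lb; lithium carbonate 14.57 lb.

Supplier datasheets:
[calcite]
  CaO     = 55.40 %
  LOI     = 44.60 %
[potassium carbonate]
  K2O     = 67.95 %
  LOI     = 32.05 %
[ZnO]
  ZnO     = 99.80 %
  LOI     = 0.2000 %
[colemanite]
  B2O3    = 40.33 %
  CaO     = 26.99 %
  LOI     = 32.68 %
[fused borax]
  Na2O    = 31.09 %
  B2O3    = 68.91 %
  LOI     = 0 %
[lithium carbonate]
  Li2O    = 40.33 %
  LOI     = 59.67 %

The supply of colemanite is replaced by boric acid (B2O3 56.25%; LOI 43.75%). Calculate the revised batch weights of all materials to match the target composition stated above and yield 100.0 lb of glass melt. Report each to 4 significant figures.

Revised batch per 100.0 lb glass melt:
  calcite: 16.34 lb
  potassium carbonate: 6.745 lb
  ZnO: 12.92 lb
  boric acid: 12.49 lb
  fused borax: 60.57 lb
  lithium carbonate: 14.57 lb
Total batch = 123.6 lb; LOI loss = 23.63 lb

The intermediate values are shown, rounded to 4 significant digits, when written out. The whole derivation maintains exact precision in every operation — each reported number is rounded only once. Derived quantities, including net glass mass, yield, totals, the six compositions, LOI, are rebuilt from the batch weights per 100.0 lb of glass at full float precision, precisely as stated by the problem or the answer.
Oxide-by-oxide targets in 100.0 lb glass melt:
  Na2O: 18.83% × 100.0 = 18.83 lb
  Li2O: 5.876% × 100.0 = 5.876 lb
  B2O3: 48.76% × 100.0 = 48.76 lb
  CaO: 9.051% × 100.0 = 9.051 lb
  K2O: 4.583% × 100.0 = 4.583 lb
  ZnO: 12.89% × 100.0 = 12.89 lb
Oxide-by-oxide audit from the weights as reported, at the basis given (oxide sums agree with the targets exact up to rounding of places):
  Na2O: 60.57·0.3109 = 18.83 lb (target 18.83 lb)
  Li2O: 14.57·0.4033 = 5.876 lb (target 5.876 lb)
  B2O3: 12.49·0.5625 + 60.57·0.6891 = 48.76 lb (target 48.76 lb)
  CaO: 16.34·0.5540 = 9.052 lb (target 9.051 lb)
  K2O: 6.745·0.6795 = 4.583 lb (target 4.583 lb)
  ZnO: 12.92·0.9980 = 12.89 lb (target 12.89 lb)
Mass balance on the glass: batch total minus LOI = 100.0 lb (summing oxide targets gives 99.99 lb; basis as stated: 100.0 lb — rounding explains the deltas).
Summing the batch: Σ batch = 123.6 lb; Σ batch·LOI gives LOI loss = 23.63 lb; yield = glass ÷ total batch = 80.88%.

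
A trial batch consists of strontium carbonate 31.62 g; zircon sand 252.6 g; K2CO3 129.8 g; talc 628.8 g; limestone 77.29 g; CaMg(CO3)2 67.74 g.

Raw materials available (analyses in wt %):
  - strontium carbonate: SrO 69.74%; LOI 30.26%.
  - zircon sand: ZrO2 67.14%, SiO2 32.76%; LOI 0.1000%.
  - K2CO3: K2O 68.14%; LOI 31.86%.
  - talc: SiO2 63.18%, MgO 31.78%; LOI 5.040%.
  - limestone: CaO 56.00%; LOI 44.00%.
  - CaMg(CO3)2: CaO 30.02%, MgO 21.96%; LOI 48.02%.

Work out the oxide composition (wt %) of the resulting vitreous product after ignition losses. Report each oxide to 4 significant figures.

Values along the way appear with 4-significant-figure rounding when written out; each numeric step runs at full precision throughout; exactly one rounding lands on every reported number — all derived quantities are re-derived from the batch weights at 1038 g of glass in full precision (the totals, yield, LOI, the six compositions, net glass mass), exactly as shown in the question or the answer.
Mass of each oxide from the mix:
  ZrO2: 252.6·0.6714 = 169.6 g
  CaO: 77.29·0.5600 + 67.74·0.3002 = 63.62 g
  K2O: 129.8·0.6814 = 88.45 g
  SiO2: 252.6·0.3276 + 628.8·0.6318 = 480.0 g
  SrO: 31.62·0.6974 = 22.05 g
  MgO: 628.8·0.3178 + 67.74·0.2196 = 214.7 g
LOI: 31.62·0.3026 + 252.6·0.001000 + 129.8·0.3186 + 628.8·0.05040 + 77.29·0.4400 + 67.74·0.4802 = 149.4 g
Net of LOI, the glass mass = 1188 − 149.4 = 1038 g (= Σ oxide masses)
oxide / glass × 100 gives the wt %

Glass mass = 1038 g (batch 1188 − LOI 149.4).
Composition: ZrO2 16.33%, CaO 6.126%, K2O 8.517%, SiO2 46.23%, SrO 2.124%, MgO 20.68%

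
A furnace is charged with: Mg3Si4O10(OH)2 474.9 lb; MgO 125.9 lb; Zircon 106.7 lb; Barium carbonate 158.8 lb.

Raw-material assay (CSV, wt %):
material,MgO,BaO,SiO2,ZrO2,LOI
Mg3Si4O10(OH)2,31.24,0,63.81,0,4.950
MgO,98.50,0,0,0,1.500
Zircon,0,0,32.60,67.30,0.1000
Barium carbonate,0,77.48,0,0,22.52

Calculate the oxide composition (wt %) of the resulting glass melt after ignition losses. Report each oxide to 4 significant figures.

Glass mass = 805.0 lb (batch 866.3 − LOI 61.26).
Composition: MgO 33.83%, BaO 15.28%, SiO2 41.96%, ZrO2 8.920%

The intermediate values are printed rounded off to 4 significant figures at each printed step; every computation keeps full precision in every operation; every reported figure is rounded a single time. Derived quantities, which include LOI, the totals, the four compositions, net glass mass, the yield, are computed at exact precision, as quoted within the question or the answer, using the weight values for 805.0 lb of glass.
Mass of each oxide from the mix:
  MgO: 474.9·0.3124 + 125.9·0.9850 = 272.4 lb
  BaO: 158.8·0.7748 = 123.0 lb
  SiO2: 474.9·0.6381 + 106.7·0.3260 = 337.8 lb
  ZrO2: 106.7·0.6730 = 71.81 lb
LOI: 474.9·0.04950 + 125.9·0.01500 + 106.7·0.001000 + 158.8·0.2252 = 61.26 lb
batch − LOI leaves glass = 866.3 − 61.26 = 805.0 lb (the oxide masses sum to this)
percent share: oxide ÷ glass, ×100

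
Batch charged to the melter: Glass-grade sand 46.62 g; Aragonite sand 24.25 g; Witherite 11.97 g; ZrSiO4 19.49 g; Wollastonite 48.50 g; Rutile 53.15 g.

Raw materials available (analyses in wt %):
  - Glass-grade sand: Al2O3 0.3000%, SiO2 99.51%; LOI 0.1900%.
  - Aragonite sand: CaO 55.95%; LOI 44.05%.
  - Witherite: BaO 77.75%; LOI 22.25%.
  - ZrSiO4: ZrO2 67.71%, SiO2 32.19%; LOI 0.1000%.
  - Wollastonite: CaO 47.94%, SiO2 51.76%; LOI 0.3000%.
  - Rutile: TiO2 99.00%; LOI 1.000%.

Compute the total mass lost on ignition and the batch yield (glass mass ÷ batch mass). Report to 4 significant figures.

In-progress results appear rounded off to 4 significant digits in the working — every computation carries full precision throughout; every reported result takes just one rounding — the derived quantities (the totals, glass mass, six oxide percentages, yield, ignition loss) are recomputed from the weighed amounts for 189.8 g of glass at full precision, exactly as printed in either problem or answer.
Material-by-material LOI:
  Glass-grade sand: 46.62 × 0.001900 = 0.08858 g
  Aragonite sand: 24.25 × 0.4405 = 10.68 g
  Witherite: 11.97 × 0.2225 = 2.663 g
  ZrSiO4: 19.49 × 0.001000 = 0.01949 g
  Wollastonite: 48.50 × 0.003000 = 0.1455 g
  Rutile: 53.15 × 0.01000 = 0.5315 g
Total LOI = 14.13 g
Glass = batch − LOI = 204.0 − 14.13 = 189.8 g

LOI loss = 14.13 g; glass = 189.8 g; yield = 93.07%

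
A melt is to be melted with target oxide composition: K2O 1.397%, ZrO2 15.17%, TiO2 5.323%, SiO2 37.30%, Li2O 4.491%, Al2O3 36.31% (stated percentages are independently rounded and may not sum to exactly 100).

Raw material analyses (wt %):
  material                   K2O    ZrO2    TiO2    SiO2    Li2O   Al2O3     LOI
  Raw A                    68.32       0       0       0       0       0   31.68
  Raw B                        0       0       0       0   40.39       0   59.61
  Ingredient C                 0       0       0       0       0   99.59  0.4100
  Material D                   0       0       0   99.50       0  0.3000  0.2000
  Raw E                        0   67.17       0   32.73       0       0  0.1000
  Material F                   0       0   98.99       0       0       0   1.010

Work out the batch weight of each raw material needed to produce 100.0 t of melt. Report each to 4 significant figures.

Batch per 100.0 t melt:
  Raw A: 2.045 t
  Raw B: 11.12 t
  Ingredient C: 36.37 t
  Material D: 30.06 t
  Raw E: 22.58 t
  Material F: 5.377 t
Total batch = 107.6 t; LOI loss = 7.563 t; yield = 92.97%

Each numeric step maintains full precision throughout. In-progress results are displayed rounded to 4 significant digits on the page — every reported number is rounded once only; the derived quantities (ignition loss, yield, the six compositions, totals, net glass mass) are re-derived in exact precision from the weighed amounts on 100.0 t of glass, as they appear in either problem or answer.
The oxide mass targets at 100.0 t melt:
  K2O: 1.397% × 100.0 = 1.397 t
  ZrO2: 15.17% × 100.0 = 15.17 t
  TiO2: 5.323% × 100.0 = 5.323 t
  SiO2: 37.30% × 100.0 = 37.30 t
  Li2O: 4.491% × 100.0 = 4.491 t
  Al2O3: 36.31% × 100.0 = 36.31 t
Checking each oxide sum applying the batch weights above, relative to the basis at hand (sum by sum, the targets are met given rounding of the digits):
  K2O: 2.045·0.6832 = 1.397 t (target 1.397 t)
  ZrO2: 22.58·0.6717 = 15.17 t (target 15.17 t)
  TiO2: 5.377·0.9899 = 5.323 t (target 5.323 t)
  SiO2: 30.06·0.9950 + 22.58·0.3273 = 37.30 t (target 37.30 t)
  Li2O: 11.12·0.4039 = 4.491 t (target 4.491 t)
  Al2O3: 36.37·0.9959 + 30.06·0.003000 = 36.31 t (target 36.31 t)
Glass-mass closure: Σ batch − LOI loss = 99.99 t (the Σ of target masses is 99.99 t; basis as stated: 100.0 t — gaps are rounding artifacts).
Adding the batch up: Σ batch = 107.6 t; LOI loss = Σ batch·LOI = 7.563 t; yield, glass over the total, = 92.97%.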